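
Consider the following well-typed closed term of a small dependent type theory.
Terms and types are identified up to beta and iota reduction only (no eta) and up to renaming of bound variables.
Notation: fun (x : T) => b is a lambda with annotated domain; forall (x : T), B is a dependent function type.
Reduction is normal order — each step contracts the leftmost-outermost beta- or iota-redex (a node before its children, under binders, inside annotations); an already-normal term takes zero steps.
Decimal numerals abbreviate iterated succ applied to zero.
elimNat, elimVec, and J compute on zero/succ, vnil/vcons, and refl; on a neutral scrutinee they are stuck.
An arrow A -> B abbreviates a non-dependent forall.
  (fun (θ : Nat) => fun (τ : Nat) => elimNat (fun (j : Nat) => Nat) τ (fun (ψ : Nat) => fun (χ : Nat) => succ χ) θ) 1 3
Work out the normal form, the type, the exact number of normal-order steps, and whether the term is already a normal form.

normal form:
  4
inferred type:
  Nat
reduction steps (normal order): 6
already normal: no
first redex: a beta-redex


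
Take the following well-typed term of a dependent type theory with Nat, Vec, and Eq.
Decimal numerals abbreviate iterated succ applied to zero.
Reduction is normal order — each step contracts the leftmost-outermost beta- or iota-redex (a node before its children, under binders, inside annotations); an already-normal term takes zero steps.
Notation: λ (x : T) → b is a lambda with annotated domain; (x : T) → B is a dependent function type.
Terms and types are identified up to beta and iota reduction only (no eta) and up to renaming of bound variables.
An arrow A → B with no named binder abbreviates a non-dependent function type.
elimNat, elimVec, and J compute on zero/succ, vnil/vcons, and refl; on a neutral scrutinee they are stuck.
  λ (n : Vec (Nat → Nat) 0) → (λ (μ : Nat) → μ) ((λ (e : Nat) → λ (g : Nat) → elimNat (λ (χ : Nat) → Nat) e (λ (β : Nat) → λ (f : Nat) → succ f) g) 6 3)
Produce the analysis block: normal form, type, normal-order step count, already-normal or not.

reduced normal form:
  λ (n : Vec (Nat → Nat) 0) → 9
type:
  Vec (Nat → Nat) 0 → Nat
steps to reach normal form (normal order): 13
already normal: no
first redex: a beta-redex


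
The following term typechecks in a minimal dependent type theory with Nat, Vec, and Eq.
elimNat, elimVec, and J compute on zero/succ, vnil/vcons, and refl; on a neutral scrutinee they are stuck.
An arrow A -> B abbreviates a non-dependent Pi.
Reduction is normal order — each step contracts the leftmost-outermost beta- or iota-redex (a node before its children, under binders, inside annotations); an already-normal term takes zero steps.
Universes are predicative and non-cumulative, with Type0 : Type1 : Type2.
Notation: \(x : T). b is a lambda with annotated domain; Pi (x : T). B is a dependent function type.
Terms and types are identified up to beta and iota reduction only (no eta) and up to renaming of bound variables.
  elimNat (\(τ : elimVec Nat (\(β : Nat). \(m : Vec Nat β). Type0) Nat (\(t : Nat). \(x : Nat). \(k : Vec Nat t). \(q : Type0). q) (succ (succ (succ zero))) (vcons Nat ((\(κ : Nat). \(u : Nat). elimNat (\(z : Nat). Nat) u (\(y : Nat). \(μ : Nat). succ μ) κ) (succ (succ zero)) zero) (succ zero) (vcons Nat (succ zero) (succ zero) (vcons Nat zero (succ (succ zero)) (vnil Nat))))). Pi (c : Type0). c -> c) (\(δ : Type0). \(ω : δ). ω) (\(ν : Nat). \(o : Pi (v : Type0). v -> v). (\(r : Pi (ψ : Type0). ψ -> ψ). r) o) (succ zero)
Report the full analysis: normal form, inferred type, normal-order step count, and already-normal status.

resulting normal form:
  \(τ : Type0). \(β : τ). β
type:
  Pi (τ : Type0). τ -> τ
steps to reach normal form (normal order): 5
started in normal form: no
first contracted redex: an elimNat iota-redex


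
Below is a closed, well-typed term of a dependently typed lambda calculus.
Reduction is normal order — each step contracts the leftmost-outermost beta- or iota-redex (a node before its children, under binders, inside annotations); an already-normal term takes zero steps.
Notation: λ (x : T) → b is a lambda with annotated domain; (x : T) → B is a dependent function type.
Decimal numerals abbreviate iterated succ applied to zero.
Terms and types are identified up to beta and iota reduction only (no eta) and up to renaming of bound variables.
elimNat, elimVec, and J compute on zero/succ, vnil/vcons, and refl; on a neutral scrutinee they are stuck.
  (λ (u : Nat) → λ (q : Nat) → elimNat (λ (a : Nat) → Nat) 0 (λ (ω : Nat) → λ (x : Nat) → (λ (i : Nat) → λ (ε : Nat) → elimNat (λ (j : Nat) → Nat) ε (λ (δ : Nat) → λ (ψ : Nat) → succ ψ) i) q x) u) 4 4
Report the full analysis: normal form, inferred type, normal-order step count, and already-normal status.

normal form:
  16
inferred type:
  Nat
normal-order step count: 75
started in normal form: no
first redex: a beta-redex


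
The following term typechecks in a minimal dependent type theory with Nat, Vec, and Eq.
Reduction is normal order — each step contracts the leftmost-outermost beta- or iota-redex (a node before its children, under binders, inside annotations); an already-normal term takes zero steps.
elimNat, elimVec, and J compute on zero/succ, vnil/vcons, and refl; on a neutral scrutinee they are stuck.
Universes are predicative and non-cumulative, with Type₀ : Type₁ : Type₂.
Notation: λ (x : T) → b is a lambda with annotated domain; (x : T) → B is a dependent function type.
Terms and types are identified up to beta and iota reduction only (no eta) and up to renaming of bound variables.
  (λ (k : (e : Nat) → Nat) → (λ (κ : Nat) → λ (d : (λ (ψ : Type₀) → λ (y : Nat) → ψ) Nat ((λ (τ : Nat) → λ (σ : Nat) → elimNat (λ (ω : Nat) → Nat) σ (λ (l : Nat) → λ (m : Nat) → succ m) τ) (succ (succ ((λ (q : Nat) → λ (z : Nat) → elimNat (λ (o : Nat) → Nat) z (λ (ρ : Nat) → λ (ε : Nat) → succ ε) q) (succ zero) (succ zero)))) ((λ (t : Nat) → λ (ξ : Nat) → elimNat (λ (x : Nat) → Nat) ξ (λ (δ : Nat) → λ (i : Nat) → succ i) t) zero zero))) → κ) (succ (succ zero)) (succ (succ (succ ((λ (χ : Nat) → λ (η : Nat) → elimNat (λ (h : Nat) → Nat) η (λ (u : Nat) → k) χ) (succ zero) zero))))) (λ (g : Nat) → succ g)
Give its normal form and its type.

reduced normal form:
  succ (succ zero)
the term's type:
  Nat
observation: contracting a beta-redex first, the term normalizes in 3 steps.


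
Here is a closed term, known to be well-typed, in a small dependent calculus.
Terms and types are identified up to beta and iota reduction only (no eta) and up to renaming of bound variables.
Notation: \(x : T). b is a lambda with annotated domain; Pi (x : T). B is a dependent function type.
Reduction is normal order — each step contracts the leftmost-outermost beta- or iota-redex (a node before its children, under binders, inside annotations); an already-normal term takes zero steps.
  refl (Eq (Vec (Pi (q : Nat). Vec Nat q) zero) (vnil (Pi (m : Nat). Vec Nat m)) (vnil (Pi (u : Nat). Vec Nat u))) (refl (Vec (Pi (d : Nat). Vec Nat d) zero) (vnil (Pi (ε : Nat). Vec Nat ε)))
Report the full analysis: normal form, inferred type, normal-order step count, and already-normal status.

reduced normal form:
  refl (Eq (Vec (Pi (q : Nat). Vec Nat q) zero) (vnil (Pi (m : Nat). Vec Nat m)) (vnil (Pi (u : Nat). Vec Nat u))) (refl (Vec (Pi (d : Nat). Vec Nat d) zero) (vnil (Pi (ε : Nat). Vec Nat ε)))
the term's type:
  Eq (Eq (Vec (Pi (q : Nat). Vec Nat q) zero) (vnil (Pi (m : Nat). Vec Nat m)) (vnil (Pi (u : Nat). Vec Nat u))) (refl (Vec (Pi (d : Nat). Vec Nat d) zero) (vnil (Pi (ε : Nat). Vec Nat ε))) (refl (Vec (Pi (φ : Nat). Vec Nat φ) zero) (vnil (Pi (l : Nat). Vec Nat l)))
normal-order step count: 0
already normal: yes


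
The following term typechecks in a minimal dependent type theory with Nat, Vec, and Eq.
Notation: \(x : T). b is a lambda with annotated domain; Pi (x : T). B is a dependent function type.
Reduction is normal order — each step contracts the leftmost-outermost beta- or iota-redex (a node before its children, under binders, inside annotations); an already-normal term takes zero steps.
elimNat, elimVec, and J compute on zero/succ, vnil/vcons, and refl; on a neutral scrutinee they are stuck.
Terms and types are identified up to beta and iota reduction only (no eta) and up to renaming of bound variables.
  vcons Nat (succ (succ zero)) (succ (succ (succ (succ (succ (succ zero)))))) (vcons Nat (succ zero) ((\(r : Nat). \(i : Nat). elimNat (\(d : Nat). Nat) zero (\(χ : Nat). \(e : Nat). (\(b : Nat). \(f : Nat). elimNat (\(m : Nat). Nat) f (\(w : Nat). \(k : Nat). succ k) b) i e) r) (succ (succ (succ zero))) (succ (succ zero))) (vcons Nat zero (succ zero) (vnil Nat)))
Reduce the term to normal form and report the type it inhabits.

normal form:
  vcons Nat (succ (succ zero)) (succ (succ (succ (succ (succ (succ zero)))))) (vcons Nat (succ zero) (succ (succ (succ (succ (succ (succ zero)))))) (vcons Nat zero (succ zero) (vnil Nat)))
inferred type:
  Vec Nat (succ (succ (succ zero)))
observation: contracting a beta-redex first, the term normalizes in 39 steps.


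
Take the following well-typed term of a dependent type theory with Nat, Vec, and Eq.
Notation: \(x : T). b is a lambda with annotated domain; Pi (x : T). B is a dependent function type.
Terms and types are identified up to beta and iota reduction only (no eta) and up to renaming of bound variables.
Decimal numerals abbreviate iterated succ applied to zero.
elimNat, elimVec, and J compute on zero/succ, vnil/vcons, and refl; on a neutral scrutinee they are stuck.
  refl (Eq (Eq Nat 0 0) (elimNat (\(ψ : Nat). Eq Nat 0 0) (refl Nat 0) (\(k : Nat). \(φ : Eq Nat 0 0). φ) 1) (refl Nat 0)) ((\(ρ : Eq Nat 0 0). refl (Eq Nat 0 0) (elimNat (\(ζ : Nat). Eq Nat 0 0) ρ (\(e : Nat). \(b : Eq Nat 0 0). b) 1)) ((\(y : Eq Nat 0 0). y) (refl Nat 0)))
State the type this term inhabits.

the term's type:
  Eq (Eq (Eq Nat 0 0) (refl Nat 0) (refl Nat 0)) (refl (Eq Nat 0 0) (refl Nat 0)) (refl (Eq Nat 0 0) (refl Nat 0))


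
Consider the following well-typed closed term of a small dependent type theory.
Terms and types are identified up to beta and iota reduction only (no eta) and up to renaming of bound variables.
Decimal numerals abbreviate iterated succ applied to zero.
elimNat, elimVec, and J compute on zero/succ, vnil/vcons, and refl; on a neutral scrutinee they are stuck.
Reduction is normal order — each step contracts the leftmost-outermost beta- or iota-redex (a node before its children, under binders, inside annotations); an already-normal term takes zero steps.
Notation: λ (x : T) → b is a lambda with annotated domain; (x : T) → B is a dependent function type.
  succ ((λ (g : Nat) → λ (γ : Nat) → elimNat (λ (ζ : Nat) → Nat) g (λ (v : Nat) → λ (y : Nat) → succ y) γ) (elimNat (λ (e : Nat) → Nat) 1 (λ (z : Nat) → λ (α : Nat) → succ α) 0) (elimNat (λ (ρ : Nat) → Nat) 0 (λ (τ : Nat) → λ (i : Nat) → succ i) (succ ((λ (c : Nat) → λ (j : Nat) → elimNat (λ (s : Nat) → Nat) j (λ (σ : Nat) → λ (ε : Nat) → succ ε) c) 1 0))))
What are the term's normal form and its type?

resulting normal form:
  4
type:
  Nat


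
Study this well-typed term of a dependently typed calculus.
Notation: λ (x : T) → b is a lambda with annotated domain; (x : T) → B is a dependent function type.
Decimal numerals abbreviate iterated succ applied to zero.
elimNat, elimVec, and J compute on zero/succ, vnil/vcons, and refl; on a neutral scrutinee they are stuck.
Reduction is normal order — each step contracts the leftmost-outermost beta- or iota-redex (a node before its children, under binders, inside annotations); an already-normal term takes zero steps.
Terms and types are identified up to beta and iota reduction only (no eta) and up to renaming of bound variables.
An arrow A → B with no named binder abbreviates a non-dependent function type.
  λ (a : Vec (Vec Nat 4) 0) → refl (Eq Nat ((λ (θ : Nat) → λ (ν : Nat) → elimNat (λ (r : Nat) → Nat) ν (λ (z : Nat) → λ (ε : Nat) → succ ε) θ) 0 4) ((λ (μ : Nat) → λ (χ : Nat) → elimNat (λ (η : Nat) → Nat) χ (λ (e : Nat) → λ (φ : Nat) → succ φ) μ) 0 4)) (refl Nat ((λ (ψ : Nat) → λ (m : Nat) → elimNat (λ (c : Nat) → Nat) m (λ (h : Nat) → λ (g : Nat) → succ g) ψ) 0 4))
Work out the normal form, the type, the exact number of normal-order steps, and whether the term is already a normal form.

reduced normal form:
  λ (a : Vec (Vec Nat 4) 0) → refl (Eq Nat 4 4) (refl Nat 4)
the term's type:
  Vec (Vec Nat 4) 0 → Eq (Eq Nat 4 4) (refl Nat 4) (refl Nat 4)
steps to reach normal form (normal order): 9
already normal: no
first redex: a beta-redex


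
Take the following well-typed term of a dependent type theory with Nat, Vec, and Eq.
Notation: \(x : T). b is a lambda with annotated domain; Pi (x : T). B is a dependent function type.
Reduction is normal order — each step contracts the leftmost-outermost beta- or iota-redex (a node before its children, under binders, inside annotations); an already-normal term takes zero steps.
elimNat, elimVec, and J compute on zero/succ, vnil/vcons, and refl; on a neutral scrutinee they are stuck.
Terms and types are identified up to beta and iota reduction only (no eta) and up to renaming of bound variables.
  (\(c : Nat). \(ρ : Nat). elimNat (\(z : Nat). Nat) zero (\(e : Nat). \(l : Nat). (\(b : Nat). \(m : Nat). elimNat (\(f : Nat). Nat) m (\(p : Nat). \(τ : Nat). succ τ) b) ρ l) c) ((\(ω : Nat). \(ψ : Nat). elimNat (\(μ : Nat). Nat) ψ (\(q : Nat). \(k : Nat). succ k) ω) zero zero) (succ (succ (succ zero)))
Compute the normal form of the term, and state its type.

normal form:
  zero
the term's type:
  Nat


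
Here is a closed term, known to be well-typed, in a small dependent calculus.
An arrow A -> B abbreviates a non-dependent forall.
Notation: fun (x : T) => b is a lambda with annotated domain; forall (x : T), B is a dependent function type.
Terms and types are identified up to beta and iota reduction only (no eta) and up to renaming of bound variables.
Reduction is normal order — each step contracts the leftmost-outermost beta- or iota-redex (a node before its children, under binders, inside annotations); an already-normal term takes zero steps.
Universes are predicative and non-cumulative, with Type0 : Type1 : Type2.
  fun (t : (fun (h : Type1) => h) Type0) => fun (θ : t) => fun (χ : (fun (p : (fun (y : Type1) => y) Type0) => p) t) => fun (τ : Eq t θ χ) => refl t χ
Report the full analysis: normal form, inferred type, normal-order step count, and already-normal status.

reduced normal form:
  fun (t : Type0) => fun (h : t) => fun (θ : t) => fun (χ : Eq t h θ) => refl t θ
the term's type:
  forall (t : Type0), forall (h : t), forall (θ : t), Eq t h θ -> Eq t θ θ
steps to reach normal form (normal order): 2
term was already normal: no
first redex: a beta-redex


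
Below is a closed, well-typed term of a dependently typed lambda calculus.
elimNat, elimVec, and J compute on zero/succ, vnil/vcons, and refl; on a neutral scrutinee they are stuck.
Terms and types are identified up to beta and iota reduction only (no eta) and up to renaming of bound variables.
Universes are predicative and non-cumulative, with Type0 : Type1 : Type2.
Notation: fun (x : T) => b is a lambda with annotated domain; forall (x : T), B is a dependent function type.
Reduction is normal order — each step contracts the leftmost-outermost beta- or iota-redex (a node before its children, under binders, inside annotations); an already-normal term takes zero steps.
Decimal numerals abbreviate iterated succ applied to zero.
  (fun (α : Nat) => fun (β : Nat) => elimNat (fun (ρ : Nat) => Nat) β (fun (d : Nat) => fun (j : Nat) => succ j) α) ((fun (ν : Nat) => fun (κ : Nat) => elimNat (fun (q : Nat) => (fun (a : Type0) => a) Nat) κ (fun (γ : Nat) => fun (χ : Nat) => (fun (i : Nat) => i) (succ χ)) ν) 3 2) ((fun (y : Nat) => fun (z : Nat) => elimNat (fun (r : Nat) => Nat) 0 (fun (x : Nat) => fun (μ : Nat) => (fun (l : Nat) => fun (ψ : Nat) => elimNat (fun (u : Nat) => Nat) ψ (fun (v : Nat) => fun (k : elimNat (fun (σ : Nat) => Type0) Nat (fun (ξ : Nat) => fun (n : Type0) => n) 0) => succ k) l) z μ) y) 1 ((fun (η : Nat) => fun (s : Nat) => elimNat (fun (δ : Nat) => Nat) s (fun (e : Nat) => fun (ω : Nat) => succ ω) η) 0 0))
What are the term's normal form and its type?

resulting normal form:
  5
the term's type:
  Nat
observation: the term reaches its normal form after 46 normal-order steps.


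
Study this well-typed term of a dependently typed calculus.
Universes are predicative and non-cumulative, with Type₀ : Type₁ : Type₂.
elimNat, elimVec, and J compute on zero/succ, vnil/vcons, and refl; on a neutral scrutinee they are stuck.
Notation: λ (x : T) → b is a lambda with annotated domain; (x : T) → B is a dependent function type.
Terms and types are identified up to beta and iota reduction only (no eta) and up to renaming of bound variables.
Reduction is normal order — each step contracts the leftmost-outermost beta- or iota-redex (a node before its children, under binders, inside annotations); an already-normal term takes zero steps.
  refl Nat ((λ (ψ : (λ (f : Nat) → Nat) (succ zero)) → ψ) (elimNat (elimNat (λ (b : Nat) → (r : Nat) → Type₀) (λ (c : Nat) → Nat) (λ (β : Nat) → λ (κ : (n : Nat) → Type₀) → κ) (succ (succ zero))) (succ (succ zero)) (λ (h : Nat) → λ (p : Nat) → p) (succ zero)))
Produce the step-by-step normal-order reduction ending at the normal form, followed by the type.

reduction (normal order):
  refl Nat ((λ (ψ : (λ (f : Nat) → Nat) (succ zero)) → ψ) (elimNat (elimNat (λ (b : Nat) → (r : Nat) → Type₀) (λ (c : Nat) → Nat) (λ (β : Nat) → λ (κ : (n : Nat) → Type₀) → κ) (succ (succ zero))) (succ (succ zero)) (λ (h : Nat) → λ (p : Nat) → p) (succ zero)))
  ~> refl Nat (elimNat (elimNat (λ (ψ : Nat) → (f : Nat) → Type₀) (λ (b : Nat) → Nat) (λ (r : Nat) → λ (c : (β : Nat) → Type₀) → c) (succ (succ zero))) (succ (succ zero)) (λ (κ : Nat) → λ (n : Nat) → n) (succ zero))
  ~> refl Nat ((λ (ψ : Nat) → λ (f : Nat) → f) zero (elimNat (elimNat (λ (b : Nat) → (r : Nat) → Type₀) (λ (c : Nat) → Nat) (λ (β : Nat) → λ (κ : (n : Nat) → Type₀) → κ) (succ (succ zero))) (succ (succ zero)) (λ (h : Nat) → λ (p : Nat) → p) zero))
  ~> refl Nat ((λ (ψ : Nat) → ψ) (elimNat (elimNat (λ (f : Nat) → (b : Nat) → Type₀) (λ (r : Nat) → Nat) (λ (c : Nat) → λ (β : (κ : Nat) → Type₀) → β) (succ (succ zero))) (succ (succ zero)) (λ (n : Nat) → λ (h : Nat) → h) zero))
  ~> refl Nat (elimNat (elimNat (λ (ψ : Nat) → (f : Nat) → Type₀) (λ (b : Nat) → Nat) (λ (r : Nat) → λ (c : (β : Nat) → Type₀) → c) (succ (succ zero))) (succ (succ zero)) (λ (κ : Nat) → λ (n : Nat) → n) zero)
  ~> refl Nat (succ (succ zero))
the term's type:
  Eq Nat (succ (succ zero)) (succ (succ zero))


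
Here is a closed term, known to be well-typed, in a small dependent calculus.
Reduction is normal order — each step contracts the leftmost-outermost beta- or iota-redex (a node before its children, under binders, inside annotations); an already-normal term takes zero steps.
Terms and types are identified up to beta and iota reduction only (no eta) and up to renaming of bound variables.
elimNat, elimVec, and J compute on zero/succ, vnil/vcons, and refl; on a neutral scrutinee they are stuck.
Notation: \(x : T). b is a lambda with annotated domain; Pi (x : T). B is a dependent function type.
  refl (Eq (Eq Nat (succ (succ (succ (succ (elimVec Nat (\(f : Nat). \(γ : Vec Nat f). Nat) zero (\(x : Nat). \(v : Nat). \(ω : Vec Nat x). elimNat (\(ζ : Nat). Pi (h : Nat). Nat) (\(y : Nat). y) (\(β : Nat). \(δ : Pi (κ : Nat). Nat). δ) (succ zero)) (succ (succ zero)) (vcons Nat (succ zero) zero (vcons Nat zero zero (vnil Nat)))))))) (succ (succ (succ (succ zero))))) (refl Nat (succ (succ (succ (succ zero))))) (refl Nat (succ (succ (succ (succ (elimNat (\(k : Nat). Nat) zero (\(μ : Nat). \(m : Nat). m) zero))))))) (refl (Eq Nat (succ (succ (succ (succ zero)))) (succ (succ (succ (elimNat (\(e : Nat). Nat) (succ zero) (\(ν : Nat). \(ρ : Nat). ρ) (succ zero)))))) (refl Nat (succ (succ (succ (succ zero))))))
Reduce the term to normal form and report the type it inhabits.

normal form:
  refl (Eq (Eq Nat (succ (succ (succ (succ zero)))) (succ (succ (succ (succ zero))))) (refl Nat (succ (succ (succ (succ zero))))) (refl Nat (succ (succ (succ (succ zero)))))) (refl (Eq Nat (succ (succ (succ (succ zero)))) (succ (succ (succ (succ zero))))) (refl Nat (succ (succ (succ (succ zero))))))
inferred type:
  Eq (Eq (Eq Nat (succ (succ (succ (succ zero)))) (succ (succ (succ (succ zero))))) (refl Nat (succ (succ (succ (succ zero))))) (refl Nat (succ (succ (succ (succ zero)))))) (refl (Eq Nat (succ (succ (succ (succ zero)))) (succ (succ (succ (succ zero))))) (refl Nat (succ (succ (succ (succ zero)))))) (refl (Eq Nat (succ (succ (succ (succ zero)))) (succ (succ (succ (succ zero))))) (refl Nat (succ (succ (succ (succ zero))))))


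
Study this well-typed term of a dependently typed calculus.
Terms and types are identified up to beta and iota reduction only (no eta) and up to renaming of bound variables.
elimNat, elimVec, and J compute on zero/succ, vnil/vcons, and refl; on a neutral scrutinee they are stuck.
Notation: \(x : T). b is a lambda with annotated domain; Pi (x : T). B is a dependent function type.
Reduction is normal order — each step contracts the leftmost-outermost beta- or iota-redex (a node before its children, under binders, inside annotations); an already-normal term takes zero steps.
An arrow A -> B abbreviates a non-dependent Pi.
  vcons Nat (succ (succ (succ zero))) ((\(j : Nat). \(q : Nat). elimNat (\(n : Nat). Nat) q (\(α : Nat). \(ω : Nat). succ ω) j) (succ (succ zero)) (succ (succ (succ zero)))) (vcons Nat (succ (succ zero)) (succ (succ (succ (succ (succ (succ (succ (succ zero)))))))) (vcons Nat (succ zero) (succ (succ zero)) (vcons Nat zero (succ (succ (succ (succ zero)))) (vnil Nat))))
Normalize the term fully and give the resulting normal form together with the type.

resulting normal form:
  vcons Nat (succ (succ (succ zero))) (succ (succ (succ (succ (succ zero))))) (vcons Nat (succ (succ zero)) (succ (succ (succ (succ (succ (succ (succ (succ zero)))))))) (vcons Nat (succ zero) (succ (succ zero)) (vcons Nat zero (succ (succ (succ (succ zero)))) (vnil Nat))))
the term's type:
  Vec Nat (succ (succ (succ (succ zero))))
observation: reduction starts at a beta-redex, and 9 normal-order steps reach the normal form.


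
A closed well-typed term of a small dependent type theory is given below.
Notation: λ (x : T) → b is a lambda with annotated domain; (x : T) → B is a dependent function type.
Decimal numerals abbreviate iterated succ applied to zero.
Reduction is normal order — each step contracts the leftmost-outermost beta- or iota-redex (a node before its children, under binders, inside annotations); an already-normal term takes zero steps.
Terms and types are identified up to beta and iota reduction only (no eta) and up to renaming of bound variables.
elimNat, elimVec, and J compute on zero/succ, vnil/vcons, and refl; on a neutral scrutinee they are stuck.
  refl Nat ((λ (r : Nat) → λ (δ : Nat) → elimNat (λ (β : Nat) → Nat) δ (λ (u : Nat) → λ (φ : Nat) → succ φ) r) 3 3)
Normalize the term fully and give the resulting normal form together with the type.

normal form:
  refl Nat 6
the term's type:
  Eq Nat 6 6


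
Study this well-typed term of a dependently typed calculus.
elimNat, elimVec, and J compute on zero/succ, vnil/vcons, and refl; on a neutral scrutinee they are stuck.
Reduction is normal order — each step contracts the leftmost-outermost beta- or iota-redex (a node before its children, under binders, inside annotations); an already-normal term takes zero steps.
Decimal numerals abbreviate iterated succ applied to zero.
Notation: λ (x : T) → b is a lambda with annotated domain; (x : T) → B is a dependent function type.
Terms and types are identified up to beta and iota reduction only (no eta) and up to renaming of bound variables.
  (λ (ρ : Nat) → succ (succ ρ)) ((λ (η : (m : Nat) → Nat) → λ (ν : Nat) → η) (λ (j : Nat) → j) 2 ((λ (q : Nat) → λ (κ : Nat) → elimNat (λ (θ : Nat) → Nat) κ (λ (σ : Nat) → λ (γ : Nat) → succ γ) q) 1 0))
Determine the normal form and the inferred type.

normal form:
  3
inferred type:
  Nat


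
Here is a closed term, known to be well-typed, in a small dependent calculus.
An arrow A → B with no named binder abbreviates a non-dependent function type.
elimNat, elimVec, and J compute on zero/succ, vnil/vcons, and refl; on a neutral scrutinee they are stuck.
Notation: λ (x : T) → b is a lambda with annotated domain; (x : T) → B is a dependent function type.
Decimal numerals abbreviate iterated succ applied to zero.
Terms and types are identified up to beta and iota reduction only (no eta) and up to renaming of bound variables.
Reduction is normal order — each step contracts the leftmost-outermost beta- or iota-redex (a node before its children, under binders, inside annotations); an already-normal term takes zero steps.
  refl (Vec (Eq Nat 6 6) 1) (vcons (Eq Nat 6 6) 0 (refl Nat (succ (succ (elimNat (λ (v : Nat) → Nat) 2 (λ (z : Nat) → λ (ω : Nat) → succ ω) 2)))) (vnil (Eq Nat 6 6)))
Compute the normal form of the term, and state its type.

reduced normal form:
  refl (Vec (Eq Nat 6 6) 1) (vcons (Eq Nat 6 6) 0 (refl Nat 6) (vnil (Eq Nat 6 6)))
the term's type:
  Eq (Vec (Eq Nat 6 6) 1) (vcons (Eq Nat 6 6) 0 (refl Nat 6) (vnil (Eq Nat 6 6))) (vcons (Eq Nat 6 6) 0 (refl Nat 6) (vnil (Eq Nat 6 6)))
observation: the first redex contracted is an elimNat iota-redex; the normal form is reached in 7 normal-order steps.


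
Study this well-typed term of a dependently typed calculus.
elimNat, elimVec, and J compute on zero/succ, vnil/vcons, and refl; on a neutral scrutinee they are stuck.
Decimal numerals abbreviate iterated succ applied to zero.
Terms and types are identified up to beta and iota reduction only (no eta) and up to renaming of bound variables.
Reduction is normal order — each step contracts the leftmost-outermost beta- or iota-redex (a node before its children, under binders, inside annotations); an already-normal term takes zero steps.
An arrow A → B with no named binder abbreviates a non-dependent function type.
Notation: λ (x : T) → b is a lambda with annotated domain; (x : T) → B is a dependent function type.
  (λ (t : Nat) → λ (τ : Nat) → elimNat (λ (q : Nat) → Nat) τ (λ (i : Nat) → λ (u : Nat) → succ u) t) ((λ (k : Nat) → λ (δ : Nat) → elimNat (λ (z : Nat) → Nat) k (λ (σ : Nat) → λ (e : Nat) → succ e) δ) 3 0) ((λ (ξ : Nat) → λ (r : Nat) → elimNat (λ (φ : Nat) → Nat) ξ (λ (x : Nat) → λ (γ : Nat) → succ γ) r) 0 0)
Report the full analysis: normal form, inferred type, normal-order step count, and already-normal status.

reduced normal form:
  3
inferred type:
  Nat
reduction steps (normal order): 18
started in normal form: no
first contracted redex: a beta-redex


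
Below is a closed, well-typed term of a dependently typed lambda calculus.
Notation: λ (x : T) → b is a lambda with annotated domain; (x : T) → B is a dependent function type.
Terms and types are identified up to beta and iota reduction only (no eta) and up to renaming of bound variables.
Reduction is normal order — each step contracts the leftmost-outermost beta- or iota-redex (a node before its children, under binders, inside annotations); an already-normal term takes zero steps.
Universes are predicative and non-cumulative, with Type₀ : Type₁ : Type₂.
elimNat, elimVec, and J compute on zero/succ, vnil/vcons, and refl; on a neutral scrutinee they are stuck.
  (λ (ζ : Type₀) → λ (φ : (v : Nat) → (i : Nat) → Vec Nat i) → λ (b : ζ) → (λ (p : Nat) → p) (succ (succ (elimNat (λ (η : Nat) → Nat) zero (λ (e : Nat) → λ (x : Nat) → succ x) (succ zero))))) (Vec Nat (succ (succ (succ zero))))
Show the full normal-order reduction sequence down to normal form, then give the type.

normal-order reduction:
  (λ (ζ : Type₀) → λ (φ : (v : Nat) → (i : Nat) → Vec Nat i) → λ (b : ζ) → (λ (p : Nat) → p) (succ (succ (elimNat (λ (η : Nat) → Nat) zero (λ (e : Nat) → λ (x : Nat) → succ x) (succ zero))))) (Vec Nat (succ (succ (succ zero))))
  ~> λ (ζ : (φ : Nat) → (v : Nat) → Vec Nat v) → λ (i : Vec Nat (succ (succ (succ zero)))) → (λ (b : Nat) → b) (succ (succ (elimNat (λ (p : Nat) → Nat) zero (λ (η : Nat) → λ (e : Nat) → succ e) (succ zero))))
  ~> λ (ζ : (φ : Nat) → (v : Nat) → Vec Nat v) → λ (i : Vec Nat (succ (succ (succ zero)))) → succ (succ (elimNat (λ (b : Nat) → Nat) zero (λ (p : Nat) → λ (η : Nat) → succ η) (succ zero)))
  ~> λ (ζ : (φ : Nat) → (v : Nat) → Vec Nat v) → λ (i : Vec Nat (succ (succ (succ zero)))) → succ (succ ((λ (b : Nat) → λ (p : Nat) → succ p) zero (elimNat (λ (η : Nat) → Nat) zero (λ (e : Nat) → λ (x : Nat) → succ x) zero)))
  ~> λ (ζ : (φ : Nat) → (v : Nat) → Vec Nat v) → λ (i : Vec Nat (succ (succ (succ zero)))) → succ (succ ((λ (b : Nat) → succ b) (elimNat (λ (p : Nat) → Nat) zero (λ (η : Nat) → λ (e : Nat) → succ e) zero)))
  ~> λ (ζ : (φ : Nat) → (v : Nat) → Vec Nat v) → λ (i : Vec Nat (succ (succ (succ zero)))) → succ (succ (succ (elimNat (λ (b : Nat) → Nat) zero (λ (p : Nat) → λ (η : Nat) → succ η) zero)))
  ~> λ (ζ : (φ : Nat) → (v : Nat) → Vec Nat v) → λ (i : Vec Nat (succ (succ (succ zero)))) → succ (succ (succ zero))
type:
  (ζ : (φ : Nat) → (v : Nat) → Vec Nat v) → (i : Vec Nat (succ (succ (succ zero)))) → Nat


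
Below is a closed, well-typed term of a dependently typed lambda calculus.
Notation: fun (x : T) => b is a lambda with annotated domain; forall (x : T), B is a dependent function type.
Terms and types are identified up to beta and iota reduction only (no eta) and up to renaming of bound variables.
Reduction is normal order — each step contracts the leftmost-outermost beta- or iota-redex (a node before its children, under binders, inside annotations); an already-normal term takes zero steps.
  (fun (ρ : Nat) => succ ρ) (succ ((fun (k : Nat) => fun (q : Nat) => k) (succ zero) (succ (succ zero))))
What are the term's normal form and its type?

normal form:
  succ (succ (succ zero))
the term's type:
  Nat
observation: the leftmost-outermost redex is a beta-redex, and normalization takes 3 steps.


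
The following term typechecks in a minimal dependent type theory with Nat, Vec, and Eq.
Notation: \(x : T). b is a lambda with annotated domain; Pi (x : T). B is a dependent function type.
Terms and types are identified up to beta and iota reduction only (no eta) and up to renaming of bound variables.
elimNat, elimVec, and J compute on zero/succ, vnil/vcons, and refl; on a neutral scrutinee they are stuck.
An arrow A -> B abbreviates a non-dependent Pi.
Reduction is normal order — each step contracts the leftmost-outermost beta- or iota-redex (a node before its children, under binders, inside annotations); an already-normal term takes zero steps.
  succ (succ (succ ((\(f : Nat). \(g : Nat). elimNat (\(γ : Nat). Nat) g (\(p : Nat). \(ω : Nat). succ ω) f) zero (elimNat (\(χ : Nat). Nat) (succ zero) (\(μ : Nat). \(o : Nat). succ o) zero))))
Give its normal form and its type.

normal form:
  succ (succ (succ (succ zero)))
inferred type:
  Nat
observation: 4 normal-order steps separate the term from its normal form.


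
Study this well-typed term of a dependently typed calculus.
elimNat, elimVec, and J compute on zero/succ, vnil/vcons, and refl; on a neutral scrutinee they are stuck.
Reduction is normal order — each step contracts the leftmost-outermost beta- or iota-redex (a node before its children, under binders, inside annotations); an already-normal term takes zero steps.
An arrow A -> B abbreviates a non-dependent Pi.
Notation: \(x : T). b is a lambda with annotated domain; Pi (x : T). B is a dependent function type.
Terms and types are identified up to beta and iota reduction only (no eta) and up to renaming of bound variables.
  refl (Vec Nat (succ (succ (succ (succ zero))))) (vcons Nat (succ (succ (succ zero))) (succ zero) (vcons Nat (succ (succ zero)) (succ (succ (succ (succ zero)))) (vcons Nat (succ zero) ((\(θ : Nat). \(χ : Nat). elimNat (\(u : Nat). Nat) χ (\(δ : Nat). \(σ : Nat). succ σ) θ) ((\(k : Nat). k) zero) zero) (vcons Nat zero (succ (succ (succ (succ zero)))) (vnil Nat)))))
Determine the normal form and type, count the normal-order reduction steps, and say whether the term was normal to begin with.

normal form:
  refl (Vec Nat (succ (succ (succ (succ zero))))) (vcons Nat (succ (succ (succ zero))) (succ zero) (vcons Nat (succ (succ zero)) (succ (succ (succ (succ zero)))) (vcons Nat (succ zero) zero (vcons Nat zero (succ (succ (succ (succ zero)))) (vnil Nat)))))
type:
  Eq (Vec Nat (succ (succ (succ (succ zero))))) (vcons Nat (succ (succ (succ zero))) (succ zero) (vcons Nat (succ (succ zero)) (succ (succ (succ (succ zero)))) (vcons Nat (succ zero) zero (vcons Nat zero (succ (succ (succ (succ zero)))) (vnil Nat))))) (vcons Nat (succ (succ (succ zero))) (succ zero) (vcons Nat (succ (succ zero)) (succ (succ (succ (succ zero)))) (vcons Nat (succ zero) zero (vcons Nat zero (succ (succ (succ (succ zero)))) (vnil Nat)))))
normal-order step count: 4
already normal: no
first redex: a beta-redex


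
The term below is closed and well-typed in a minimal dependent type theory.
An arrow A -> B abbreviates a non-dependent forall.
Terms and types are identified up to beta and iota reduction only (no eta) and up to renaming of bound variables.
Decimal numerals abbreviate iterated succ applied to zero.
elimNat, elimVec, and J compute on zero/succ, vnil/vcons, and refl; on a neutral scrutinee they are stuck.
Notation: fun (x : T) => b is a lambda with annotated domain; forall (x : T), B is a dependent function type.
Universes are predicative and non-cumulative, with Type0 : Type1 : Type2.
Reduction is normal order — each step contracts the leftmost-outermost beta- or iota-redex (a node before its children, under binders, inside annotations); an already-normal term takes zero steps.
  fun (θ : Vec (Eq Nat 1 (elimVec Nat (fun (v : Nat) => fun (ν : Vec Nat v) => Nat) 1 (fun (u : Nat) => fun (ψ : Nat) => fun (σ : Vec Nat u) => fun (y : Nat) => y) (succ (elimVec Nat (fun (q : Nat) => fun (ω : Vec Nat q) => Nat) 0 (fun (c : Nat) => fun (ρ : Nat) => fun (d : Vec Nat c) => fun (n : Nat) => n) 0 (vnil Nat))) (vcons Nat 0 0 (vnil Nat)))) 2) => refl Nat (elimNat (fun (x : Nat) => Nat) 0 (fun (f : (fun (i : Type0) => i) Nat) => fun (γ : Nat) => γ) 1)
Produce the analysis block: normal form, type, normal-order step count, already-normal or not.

normal form:
  fun (θ : Vec (Eq Nat 1 1) 2) => refl Nat 0
inferred type:
  Vec (Eq Nat 1 1) 2 -> Eq Nat 0 0
normal-order step count: 10
already normal: no
first contracted redex: an elimVec iota-redex


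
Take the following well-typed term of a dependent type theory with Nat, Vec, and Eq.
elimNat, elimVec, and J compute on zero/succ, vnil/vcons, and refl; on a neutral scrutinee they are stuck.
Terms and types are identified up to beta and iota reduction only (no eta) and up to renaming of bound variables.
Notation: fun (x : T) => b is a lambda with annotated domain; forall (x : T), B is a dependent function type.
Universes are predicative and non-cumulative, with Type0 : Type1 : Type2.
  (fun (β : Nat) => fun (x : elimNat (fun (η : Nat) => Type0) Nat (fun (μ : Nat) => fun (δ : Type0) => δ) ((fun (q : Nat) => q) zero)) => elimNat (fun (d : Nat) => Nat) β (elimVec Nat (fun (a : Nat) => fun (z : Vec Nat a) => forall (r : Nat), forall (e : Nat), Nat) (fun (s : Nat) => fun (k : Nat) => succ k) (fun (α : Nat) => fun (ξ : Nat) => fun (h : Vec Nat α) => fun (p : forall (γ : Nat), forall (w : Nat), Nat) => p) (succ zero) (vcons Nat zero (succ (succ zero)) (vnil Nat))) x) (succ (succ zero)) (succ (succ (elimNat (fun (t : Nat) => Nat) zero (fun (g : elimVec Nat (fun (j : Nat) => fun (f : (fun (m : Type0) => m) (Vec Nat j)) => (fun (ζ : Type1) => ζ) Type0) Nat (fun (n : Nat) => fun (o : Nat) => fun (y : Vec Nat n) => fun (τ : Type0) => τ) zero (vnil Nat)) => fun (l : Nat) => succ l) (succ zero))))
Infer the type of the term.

inferred type:
  Nat


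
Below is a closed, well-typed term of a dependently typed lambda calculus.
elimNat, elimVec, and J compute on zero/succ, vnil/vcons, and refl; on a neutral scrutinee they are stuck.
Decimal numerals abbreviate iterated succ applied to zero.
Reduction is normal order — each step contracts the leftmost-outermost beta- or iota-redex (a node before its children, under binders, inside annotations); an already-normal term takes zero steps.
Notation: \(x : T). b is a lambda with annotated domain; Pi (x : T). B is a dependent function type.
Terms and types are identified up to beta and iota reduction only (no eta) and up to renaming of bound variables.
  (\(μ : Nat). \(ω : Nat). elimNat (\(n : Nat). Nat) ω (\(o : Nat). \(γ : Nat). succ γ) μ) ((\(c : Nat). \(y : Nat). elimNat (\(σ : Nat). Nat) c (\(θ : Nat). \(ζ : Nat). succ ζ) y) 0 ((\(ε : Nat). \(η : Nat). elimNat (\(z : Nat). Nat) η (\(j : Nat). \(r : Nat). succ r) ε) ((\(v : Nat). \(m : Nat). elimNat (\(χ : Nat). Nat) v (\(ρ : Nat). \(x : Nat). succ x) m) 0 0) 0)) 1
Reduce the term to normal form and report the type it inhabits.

normal form:
  1
type:
  Nat


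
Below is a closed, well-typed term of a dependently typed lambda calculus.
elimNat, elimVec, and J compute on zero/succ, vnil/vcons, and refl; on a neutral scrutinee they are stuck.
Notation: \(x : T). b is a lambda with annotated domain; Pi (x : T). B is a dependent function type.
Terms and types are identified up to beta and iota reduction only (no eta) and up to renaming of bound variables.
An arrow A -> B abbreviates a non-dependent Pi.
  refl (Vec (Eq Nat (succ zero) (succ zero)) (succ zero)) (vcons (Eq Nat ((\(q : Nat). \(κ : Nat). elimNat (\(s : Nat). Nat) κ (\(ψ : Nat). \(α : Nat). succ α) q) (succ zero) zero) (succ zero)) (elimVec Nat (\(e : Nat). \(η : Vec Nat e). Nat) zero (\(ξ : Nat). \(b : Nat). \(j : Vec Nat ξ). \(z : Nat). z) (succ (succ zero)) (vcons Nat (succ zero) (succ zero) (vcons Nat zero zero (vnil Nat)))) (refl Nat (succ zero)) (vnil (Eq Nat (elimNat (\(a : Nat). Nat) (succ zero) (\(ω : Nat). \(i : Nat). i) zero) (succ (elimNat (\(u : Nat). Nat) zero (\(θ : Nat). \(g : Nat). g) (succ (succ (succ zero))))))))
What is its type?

type:
  Eq (Vec (Eq Nat (succ zero) (succ zero)) (succ zero)) (vcons (Eq Nat (succ zero) (succ zero)) zero (refl Nat (succ zero)) (vnil (Eq Nat (succ zero) (succ zero)))) (vcons (Eq Nat (succ zero) (succ zero)) zero (refl Nat (succ zero)) (vnil (Eq Nat (succ zero) (succ zero))))


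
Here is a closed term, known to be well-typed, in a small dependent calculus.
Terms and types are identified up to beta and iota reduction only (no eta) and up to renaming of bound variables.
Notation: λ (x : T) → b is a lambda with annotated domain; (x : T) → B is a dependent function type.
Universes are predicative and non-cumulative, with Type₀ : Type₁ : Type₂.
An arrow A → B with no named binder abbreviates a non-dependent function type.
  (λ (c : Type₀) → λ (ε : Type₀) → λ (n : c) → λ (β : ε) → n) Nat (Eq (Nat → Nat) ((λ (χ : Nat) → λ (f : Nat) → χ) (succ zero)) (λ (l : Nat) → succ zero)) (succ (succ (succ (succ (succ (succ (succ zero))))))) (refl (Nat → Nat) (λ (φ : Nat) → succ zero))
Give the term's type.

inferred type:
  Nat


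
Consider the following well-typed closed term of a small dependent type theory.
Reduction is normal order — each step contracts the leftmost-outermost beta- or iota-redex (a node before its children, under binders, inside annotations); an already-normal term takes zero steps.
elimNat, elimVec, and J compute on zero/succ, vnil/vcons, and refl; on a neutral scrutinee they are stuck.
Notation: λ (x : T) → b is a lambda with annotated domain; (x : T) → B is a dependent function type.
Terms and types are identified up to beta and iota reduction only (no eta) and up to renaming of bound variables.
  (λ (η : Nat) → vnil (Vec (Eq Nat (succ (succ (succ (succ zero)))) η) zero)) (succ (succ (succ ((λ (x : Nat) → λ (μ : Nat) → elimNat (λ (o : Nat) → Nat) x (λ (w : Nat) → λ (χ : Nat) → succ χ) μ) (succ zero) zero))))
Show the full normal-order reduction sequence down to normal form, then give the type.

normal-order reduction sequence:
  (λ (η : Nat) → vnil (Vec (Eq Nat (succ (succ (succ (succ zero)))) η) zero)) (succ (succ (succ ((λ (x : Nat) → λ (μ : Nat) → elimNat (λ (o : Nat) → Nat) x (λ (w : Nat) → λ (χ : Nat) → succ χ) μ) (succ zero) zero))))
  ~> vnil (Vec (Eq Nat (succ (succ (succ (succ zero)))) (succ (succ (succ ((λ (η : Nat) → λ (x : Nat) → elimNat (λ (μ : Nat) → Nat) η (λ (o : Nat) → λ (w : Nat) → succ w) x) (succ zero) zero))))) zero)
  ~> vnil (Vec (Eq Nat (succ (succ (succ (succ zero)))) (succ (succ (succ ((λ (η : Nat) → elimNat (λ (x : Nat) → Nat) (succ zero) (λ (μ : Nat) → λ (o : Nat) → succ o) η) zero))))) zero)
  ~> vnil (Vec (Eq Nat (succ (succ (succ (succ zero)))) (succ (succ (succ (elimNat (λ (η : Nat) → Nat) (succ zero) (λ (x : Nat) → λ (μ : Nat) → succ μ) zero))))) zero)
  ~> vnil (Vec (Eq Nat (succ (succ (succ (succ zero)))) (succ (succ (succ (succ zero))))) zero)
the term's type:
  Vec (Vec (Eq Nat (succ (succ (succ (succ zero)))) (succ (succ (succ (succ zero))))) zero) zero
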